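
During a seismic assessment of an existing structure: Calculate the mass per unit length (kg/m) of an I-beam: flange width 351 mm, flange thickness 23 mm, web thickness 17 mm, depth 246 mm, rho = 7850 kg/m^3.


A_flanges = 2 * 351 * 23 = 16146 mm^2
A_web = (246 - 2 * 23) * 17 = 3400 mm^2
A_total = 16146 + 3400 = 19546 mm^2 = 0.019546 m^2
Weight = rho * A = 7850 * 0.019546 = 153.4361 kg/m

153.4361 kg/m


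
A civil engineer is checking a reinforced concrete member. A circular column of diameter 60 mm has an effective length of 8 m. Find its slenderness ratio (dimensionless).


Radius of gyration r = d / 4 = 60 / 4 = 15.0 mm
L_eff = 8000.0 mm
Slenderness ratio = L / r = 8000.0 / 15.0 = 533.33 (dimensionless)

533.33 (dimensionless)


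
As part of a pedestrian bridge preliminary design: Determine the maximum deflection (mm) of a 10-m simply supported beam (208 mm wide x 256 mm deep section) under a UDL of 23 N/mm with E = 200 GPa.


I = 208 * 256^3 / 12 = 290805077.33 mm^4
L = 10000.0 mm, w = 23 N/mm, E = 200000.0 MPa
delta = 5 * w * L^4 / (384 * E * I)
= 5 * 23 * 10000.0^4 / (384 * 200000.0 * 290805077.33)
= 51.4914 mm

51.4914 mm


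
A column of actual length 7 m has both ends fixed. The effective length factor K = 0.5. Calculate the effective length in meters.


L_eff = K * L
= 0.5 * 7
= 3.5 m

3.5 m


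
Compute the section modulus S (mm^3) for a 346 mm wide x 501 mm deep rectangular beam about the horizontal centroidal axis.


S = b * h^2 / 6
= 346 * 501^2 / 6
= 346 * 251001 / 6
= 14474391.0 mm^3

14474391.0 mm^3


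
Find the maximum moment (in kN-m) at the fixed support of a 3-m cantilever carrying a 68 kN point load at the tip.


For a cantilever with a point load at the free end:
M_max = P * L = 68 * 3 = 204 kN-m

204 kN-m


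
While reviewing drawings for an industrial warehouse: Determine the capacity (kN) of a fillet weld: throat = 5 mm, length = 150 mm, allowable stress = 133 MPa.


Strength = throat * length * allowable stress
= 5 * 150 * 133 N
= 99750 N
= 99.75 kN

99.75 kN


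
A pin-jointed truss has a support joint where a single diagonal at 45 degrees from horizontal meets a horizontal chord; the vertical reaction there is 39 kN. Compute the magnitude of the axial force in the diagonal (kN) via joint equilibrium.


At the joint, only the diagonal has a vertical component, so vertical equilibrium gives:
F * sin(45) = 39
F = 39 / sin(45)
= 39 / 0.707107
= 55.15 kN

55.15 kN


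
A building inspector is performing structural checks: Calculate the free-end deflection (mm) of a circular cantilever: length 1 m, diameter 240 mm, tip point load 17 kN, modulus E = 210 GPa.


I = pi * d^4 / 64 = pi * 240^4 / 64 = 162860163.16 mm^4
L = 1000.0 mm, P = 17000.0 N, E = 210000.0 MPa
delta = P * L^3 / (3 * E * I)
= 17000.0 * 1000.0^3 / (3 * 210000.0 * 162860163.16)
= 0.1657 mm

0.1657 mm


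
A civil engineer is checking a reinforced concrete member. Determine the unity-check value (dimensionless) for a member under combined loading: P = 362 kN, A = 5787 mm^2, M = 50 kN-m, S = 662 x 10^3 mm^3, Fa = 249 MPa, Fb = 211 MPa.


f_a = P / A = 362000.0 / 5787 = 62.554 MPa
f_b = M / S = 50000000.0 / 662000.0 = 75.5287 MPa
Ratio = f_a / Fa + f_b / Fb
= 62.554 / 249 + 75.5287 / 211
= 0.6092 (dimensionless)

0.6092 (dimensionless)


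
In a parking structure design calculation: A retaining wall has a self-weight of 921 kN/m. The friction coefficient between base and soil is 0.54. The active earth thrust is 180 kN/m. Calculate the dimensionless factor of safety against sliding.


Resisting force = mu * W = 0.54 * 921 = 497.34 kN/m
FOS = Resisting / Driving = 497.34 / 180
= 2.763 (dimensionless)

2.763 (dimensionless)


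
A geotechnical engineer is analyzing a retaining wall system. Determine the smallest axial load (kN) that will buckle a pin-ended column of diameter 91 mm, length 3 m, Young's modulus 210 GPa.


I = pi * d^4 / 64 = 3366165.53 mm^4
L = 3000.0 mm
P_cr = pi^2 * E * I / L^2
= 9.8696 * 210000.0 * 3366165.53 / 3000.0^2
= 775196.85 N = 775.1968 kN

775.1968 kN


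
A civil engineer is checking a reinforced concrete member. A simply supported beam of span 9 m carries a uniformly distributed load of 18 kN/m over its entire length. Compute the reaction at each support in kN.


Total load = w * L = 18 * 9 = 162 kN
By symmetry, each reaction R = total / 2 = 162 / 2 = 81.0 kN

81.0 kN


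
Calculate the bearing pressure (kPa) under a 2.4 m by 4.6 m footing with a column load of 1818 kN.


A = 2.4 * 4.6 = 11.04 m^2
q = P / A = 1818 / 11.04
= 164.6739 kPa

164.6739 kPa


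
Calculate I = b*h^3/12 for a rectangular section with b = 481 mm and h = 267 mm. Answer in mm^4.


I = b * h^3 / 12
= 481 * 267^3 / 12
= 481 * 19034163 / 12
= 762952700.25 mm^4

762952700.25 mm^4


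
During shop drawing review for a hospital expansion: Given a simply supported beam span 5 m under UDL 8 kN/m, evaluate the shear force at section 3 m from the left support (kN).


R_A = w * L / 2 = 8 * 5 / 2 = 20.0 kN
V(x) = R_A - w * x = 20.0 - 8 * 3
= -4.0 kN

-4.0 kN


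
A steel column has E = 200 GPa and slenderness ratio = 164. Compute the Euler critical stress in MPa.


sigma_cr = pi^2 * E / lambda^2
= 9.8696 * 200000.0 / 164^2
= 9.8696 * 200000.0 / 26896
= 73.3909 MPa

73.3909 MPa


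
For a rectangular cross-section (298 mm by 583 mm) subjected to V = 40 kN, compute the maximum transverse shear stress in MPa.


A = b * h = 298 * 583 = 173734 mm^2
V = 40 kN = 40000.0 N
tau_max = 1.5 * V / A = 1.5 * 40000.0 / 173734
= 0.3454 MPa

0.3454 MPa


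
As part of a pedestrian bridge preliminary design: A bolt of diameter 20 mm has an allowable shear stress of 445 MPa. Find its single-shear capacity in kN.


A = pi * d^2 / 4 = pi * 20^2 / 4 = 314.1593 mm^2
V = f_v * A / 1000 = 445 * 314.1593 / 1000
= 139.8009 kN

139.8009 kN


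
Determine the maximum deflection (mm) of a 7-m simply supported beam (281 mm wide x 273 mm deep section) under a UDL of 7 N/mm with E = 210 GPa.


I = 281 * 273^3 / 12 = 476445264.75 mm^4
L = 7000.0 mm, w = 7 N/mm, E = 210000.0 MPa
delta = 5 * w * L^4 / (384 * E * I)
= 5 * 7 * 7000.0^4 / (384 * 210000.0 * 476445264.75)
= 2.1872 mm

2.1872 mm


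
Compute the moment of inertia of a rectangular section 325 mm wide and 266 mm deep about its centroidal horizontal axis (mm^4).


I = b * h^3 / 12
= 325 * 266^3 / 12
= 325 * 18821096 / 12
= 509738016.67 mm^4

509738016.67 mm^4


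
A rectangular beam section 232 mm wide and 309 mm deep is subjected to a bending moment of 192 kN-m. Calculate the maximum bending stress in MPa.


I = b * h^3 / 12 = 232 * 309^3 / 12 = 570403494.0 mm^4
y = h / 2 = 309 / 2 = 154.5 mm
M = 192 kN-m = 192000000.0 N-mm
sigma = M * y / I = 192000000.0 * 154.5 / 570403494.0
= 52.01 MPa

52.01 MPa


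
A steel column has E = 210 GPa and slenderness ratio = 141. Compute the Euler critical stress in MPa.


sigma_cr = pi^2 * E / lambda^2
= 9.8696 * 210000.0 / 141^2
= 9.8696 * 210000.0 / 19881
= 104.2511 MPa

104.2511 MPa


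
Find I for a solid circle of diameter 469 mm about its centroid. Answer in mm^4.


r = d / 2 = 469 / 2 = 234.5 mm
I = pi * r^4 / 4 = pi * 234.5^4 / 4
= 2374987179.41 mm^4

2374987179.41 mm^4


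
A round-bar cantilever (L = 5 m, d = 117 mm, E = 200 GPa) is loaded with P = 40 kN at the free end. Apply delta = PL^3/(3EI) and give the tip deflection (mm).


I = pi * d^4 / 64 = pi * 117^4 / 64 = 9198422.33 mm^4
L = 5000.0 mm, P = 40000.0 N, E = 200000.0 MPa
delta = P * L^3 / (3 * E * I)
= 40000.0 * 5000.0^3 / (3 * 200000.0 * 9198422.33)
= 905.9525 mm

905.9525 mm


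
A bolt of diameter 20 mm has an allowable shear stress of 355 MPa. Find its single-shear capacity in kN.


A = pi * d^2 / 4 = pi * 20^2 / 4 = 314.1593 mm^2
V = f_v * A / 1000 = 355 * 314.1593 / 1000
= 111.5265 kN

111.5265 kN


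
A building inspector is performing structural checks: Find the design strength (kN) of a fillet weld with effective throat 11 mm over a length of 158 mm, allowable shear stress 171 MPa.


Strength = throat * length * allowable stress
= 11 * 158 * 171 N
= 297198 N
= 297.2 kN

297.2 kN


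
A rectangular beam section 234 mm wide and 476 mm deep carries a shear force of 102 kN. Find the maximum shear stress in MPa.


A = b * h = 234 * 476 = 111384 mm^2
V = 102 kN = 102000.0 N
tau_max = 1.5 * V / A = 1.5 * 102000.0 / 111384
= 1.3736 MPa

1.3736 MPa


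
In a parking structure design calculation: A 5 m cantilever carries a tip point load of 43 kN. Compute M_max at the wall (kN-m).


For a cantilever with a point load at the free end:
M_max = P * L = 43 * 5 = 215 kN-m

215 kN-m


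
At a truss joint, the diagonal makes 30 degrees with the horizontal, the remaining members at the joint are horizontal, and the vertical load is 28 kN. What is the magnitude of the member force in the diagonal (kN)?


At the joint, only the diagonal has a vertical component, so vertical equilibrium gives:
F * sin(30) = 28
F = 28 / sin(30)
= 28 / 0.5
= 56.0 kN

56.0 kN


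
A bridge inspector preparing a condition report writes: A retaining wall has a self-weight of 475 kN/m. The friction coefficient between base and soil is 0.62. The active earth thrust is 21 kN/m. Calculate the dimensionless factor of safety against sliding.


Resisting force = mu * W = 0.62 * 475 = 294.5 kN/m
FOS = Resisting / Driving = 294.5 / 21
= 14.0238 (dimensionless)

14.0238 (dimensionless)


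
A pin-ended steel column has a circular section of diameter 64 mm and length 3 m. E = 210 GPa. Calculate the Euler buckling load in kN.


I = pi * d^4 / 64 = 823549.66 mm^4
L = 3000.0 mm
P_cr = pi^2 * E * I / L^2
= 9.8696 * 210000.0 * 823549.66 / 3000.0^2
= 189655.89 N = 189.6559 kN

189.6559 kN


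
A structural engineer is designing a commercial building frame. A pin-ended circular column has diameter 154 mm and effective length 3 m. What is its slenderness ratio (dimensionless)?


Radius of gyration r = d / 4 = 154 / 4 = 38.5 mm
L_eff = 3000.0 mm
Slenderness ratio = L / r = 3000.0 / 38.5 = 77.92 (dimensionless)

77.92 (dimensionless)


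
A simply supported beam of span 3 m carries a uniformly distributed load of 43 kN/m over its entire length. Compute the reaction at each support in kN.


Total load = w * L = 43 * 3 = 129 kN
By symmetry, each reaction R = total / 2 = 129 / 2 = 64.5 kN

64.5 kN


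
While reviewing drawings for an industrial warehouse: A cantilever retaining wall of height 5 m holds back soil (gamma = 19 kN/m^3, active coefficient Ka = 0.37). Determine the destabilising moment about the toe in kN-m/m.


Pa = 0.5 * Ka * gamma * H^2
= 0.5 * 0.37 * 19 * 5^2
= 87.875 kN/m
Arm = H / 3 = 5 / 3 = 1.6667 m
Mo = Pa * arm = Pa * H / 3 = 87.875 * 5 / 3 = 146.4583 kN-m/m

146.4583 kN-m/m


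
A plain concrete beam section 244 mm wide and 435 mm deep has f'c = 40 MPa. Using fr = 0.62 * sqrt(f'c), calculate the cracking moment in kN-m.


fr = 0.62 * sqrt(40) = 0.62 * 6.3246 = 3.9212 MPa
I = 244 * 435^3 / 12 = 1673695125.0 mm^4
y_t = 217.5 mm
M_cr = fr * I / y_t = 3.9212 * 1673695125.0 / 217.5 N-mm
= 30.1744 kN-m

30.1744 kN-m


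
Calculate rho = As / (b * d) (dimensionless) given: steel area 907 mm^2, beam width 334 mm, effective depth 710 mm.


rho = As / (b * d)
= 907 / (334 * 710)
= 907 / 237140
= 0.003825 (dimensionless)

0.003825 (dimensionless)


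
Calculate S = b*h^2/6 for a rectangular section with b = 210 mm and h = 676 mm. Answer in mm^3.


S = b * h^2 / 6
= 210 * 676^2 / 6
= 210 * 456976 / 6
= 15994160.0 mm^3

15994160.0 mm^3


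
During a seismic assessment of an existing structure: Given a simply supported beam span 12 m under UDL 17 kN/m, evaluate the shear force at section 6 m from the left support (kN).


R_A = w * L / 2 = 17 * 12 / 2 = 102.0 kN
V(x) = R_A - w * x = 102.0 - 17 * 6
= 0.0 kN

0.0 kN


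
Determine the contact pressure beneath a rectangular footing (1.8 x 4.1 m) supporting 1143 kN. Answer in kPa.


A = 1.8 * 4.1 = 7.38 m^2
q = P / A = 1143 / 7.38
= 154.878 kPa

154.878 kPa


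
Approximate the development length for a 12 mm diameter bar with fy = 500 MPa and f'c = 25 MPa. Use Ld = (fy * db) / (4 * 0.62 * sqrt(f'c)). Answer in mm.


Ld = (fy * db) / (4 * 0.62 * sqrt(f'c))
= (500 * 12) / (4 * 0.62 * sqrt(25))
= 6000 / 12.4
= 483.87 mm

483.87 mm


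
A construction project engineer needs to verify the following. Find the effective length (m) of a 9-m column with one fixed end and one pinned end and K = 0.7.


L_eff = K * L
= 0.7 * 9
= 6.3 m

6.3 m


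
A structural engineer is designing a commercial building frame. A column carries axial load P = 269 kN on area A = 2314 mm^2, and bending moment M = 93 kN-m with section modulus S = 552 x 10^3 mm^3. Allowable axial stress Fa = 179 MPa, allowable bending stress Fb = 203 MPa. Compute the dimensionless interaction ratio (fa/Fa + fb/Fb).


f_a = P / A = 269000.0 / 2314 = 116.2489 MPa
f_b = M / S = 93000000.0 / 552000.0 = 168.4783 MPa
Ratio = f_a / Fa + f_b / Fb
= 116.2489 / 179 + 168.4783 / 203
= 1.4794 (dimensionless)

1.4794 (dimensionless)


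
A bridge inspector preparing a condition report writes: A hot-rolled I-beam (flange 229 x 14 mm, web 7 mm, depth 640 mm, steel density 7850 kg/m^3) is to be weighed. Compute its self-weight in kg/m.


A_flanges = 2 * 229 * 14 = 6412 mm^2
A_web = (640 - 2 * 14) * 7 = 4284 mm^2
A_total = 6412 + 4284 = 10696 mm^2 = 0.010696 m^2
Weight = rho * A = 7850 * 0.010696 = 83.9636 kg/m

83.9636 kg/m


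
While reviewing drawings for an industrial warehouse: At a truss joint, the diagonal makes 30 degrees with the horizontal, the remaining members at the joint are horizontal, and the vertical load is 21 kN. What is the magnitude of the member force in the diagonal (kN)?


At the joint, only the diagonal has a vertical component, so vertical equilibrium gives:
F * sin(30) = 21
F = 21 / sin(30)
= 21 / 0.5
= 42.0 kN

42.0 kN


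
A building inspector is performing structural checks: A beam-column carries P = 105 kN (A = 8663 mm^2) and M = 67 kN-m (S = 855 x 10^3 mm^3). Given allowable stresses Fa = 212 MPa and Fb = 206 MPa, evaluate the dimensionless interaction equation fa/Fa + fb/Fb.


f_a = P / A = 105000.0 / 8663 = 12.1205 MPa
f_b = M / S = 67000000.0 / 855000.0 = 78.3626 MPa
Ratio = f_a / Fa + f_b / Fb
= 12.1205 / 212 + 78.3626 / 206
= 0.4376 (dimensionless)

0.4376 (dimensionless)


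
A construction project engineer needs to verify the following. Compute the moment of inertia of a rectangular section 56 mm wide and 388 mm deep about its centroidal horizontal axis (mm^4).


I = b * h^3 / 12
= 56 * 388^3 / 12
= 56 * 58411072 / 12
= 272585002.67 mm^4

272585002.67 mm^4


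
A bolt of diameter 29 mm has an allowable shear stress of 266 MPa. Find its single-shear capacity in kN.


A = pi * d^2 / 4 = pi * 29^2 / 4 = 660.5199 mm^2
V = f_v * A / 1000 = 266 * 660.5199 / 1000
= 175.6983 kN

175.6983 kN


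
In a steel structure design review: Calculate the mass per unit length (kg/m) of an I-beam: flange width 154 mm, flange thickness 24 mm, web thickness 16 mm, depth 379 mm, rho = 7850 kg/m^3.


A_flanges = 2 * 154 * 24 = 7392 mm^2
A_web = (379 - 2 * 24) * 16 = 5296 mm^2
A_total = 7392 + 5296 = 12688 mm^2 = 0.012688 m^2
Weight = rho * A = 7850 * 0.012688 = 99.6008 kg/m

99.6008 kg/m


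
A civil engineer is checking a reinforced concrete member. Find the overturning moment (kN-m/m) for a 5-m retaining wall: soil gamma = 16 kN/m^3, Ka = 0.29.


Pa = 0.5 * Ka * gamma * H^2
= 0.5 * 0.29 * 16 * 5^2
= 58.0 kN/m
Arm = H / 3 = 5 / 3 = 1.6667 m
Mo = Pa * arm = Pa * H / 3 = 58.0 * 5 / 3 = 96.6667 kN-m/m

96.6667 kN-m/m


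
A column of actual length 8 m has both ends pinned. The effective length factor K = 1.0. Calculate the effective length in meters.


L_eff = K * L
= 1.0 * 8
= 8.0 m

8.0 m


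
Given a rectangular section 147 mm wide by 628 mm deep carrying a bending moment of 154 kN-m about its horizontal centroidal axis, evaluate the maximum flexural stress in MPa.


I = b * h^3 / 12 = 147 * 628^3 / 12 = 3033996112.0 mm^4
y = h / 2 = 628 / 2 = 314.0 mm
M = 154 kN-m = 154000000.0 N-mm
sigma = M * y / I = 154000000.0 * 314.0 / 3033996112.0
= 15.94 MPa

15.94 MPa


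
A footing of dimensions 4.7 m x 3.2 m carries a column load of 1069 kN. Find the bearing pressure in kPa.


A = 4.7 * 3.2 = 15.04 m^2
q = P / A = 1069 / 15.04
= 71.0771 kPa

71.0771 kPa


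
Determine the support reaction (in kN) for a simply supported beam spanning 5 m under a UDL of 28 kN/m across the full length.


Total load = w * L = 28 * 5 = 140 kN
By symmetry, each reaction R = total / 2 = 140 / 2 = 70.0 kN

70.0 kN


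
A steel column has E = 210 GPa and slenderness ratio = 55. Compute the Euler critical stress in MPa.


sigma_cr = pi^2 * E / lambda^2
= 9.8696 * 210000.0 / 55^2
= 9.8696 * 210000.0 / 3025
= 685.1626 MPa

685.1626 MPa


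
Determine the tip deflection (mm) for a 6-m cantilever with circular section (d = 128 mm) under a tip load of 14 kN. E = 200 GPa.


I = pi * d^4 / 64 = pi * 128^4 / 64 = 13176794.63 mm^4
L = 6000.0 mm, P = 14000.0 N, E = 200000.0 MPa
delta = P * L^3 / (3 * E * I)
= 14000.0 * 6000.0^3 / (3 * 200000.0 * 13176794.63)
= 382.4906 mm

382.4906 mm


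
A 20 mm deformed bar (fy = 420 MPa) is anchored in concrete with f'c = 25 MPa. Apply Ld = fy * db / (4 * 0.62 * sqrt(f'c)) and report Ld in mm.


Ld = (fy * db) / (4 * 0.62 * sqrt(f'c))
= (420 * 20) / (4 * 0.62 * sqrt(25))
= 8400 / 12.4
= 677.42 mm

677.42 mm


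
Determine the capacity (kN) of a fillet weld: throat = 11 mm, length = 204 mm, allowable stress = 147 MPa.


Strength = throat * length * allowable stress
= 11 * 204 * 147 N
= 329868 N
= 329.87 kN

329.87 kN


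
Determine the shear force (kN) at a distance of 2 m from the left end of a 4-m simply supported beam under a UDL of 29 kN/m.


R_A = w * L / 2 = 29 * 4 / 2 = 58.0 kN
V(x) = R_A - w * x = 58.0 - 29 * 2
= 0.0 kN

0.0 kN


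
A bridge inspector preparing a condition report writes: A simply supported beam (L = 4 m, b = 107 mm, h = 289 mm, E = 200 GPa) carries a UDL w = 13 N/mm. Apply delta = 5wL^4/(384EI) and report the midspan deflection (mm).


I = 107 * 289^3 / 12 = 215226656.92 mm^4
L = 4000.0 mm, w = 13 N/mm, E = 200000.0 MPa
delta = 5 * w * L^4 / (384 * E * I)
= 5 * 13 * 4000.0^4 / (384 * 200000.0 * 215226656.92)
= 1.0067 mm

1.0067 mm


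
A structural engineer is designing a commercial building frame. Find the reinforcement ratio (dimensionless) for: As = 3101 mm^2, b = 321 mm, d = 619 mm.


rho = As / (b * d)
= 3101 / (321 * 619)
= 3101 / 198699
= 0.015607 (dimensionless)

0.015607 (dimensionless)


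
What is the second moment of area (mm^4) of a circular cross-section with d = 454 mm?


r = d / 2 = 454 / 2 = 227.0 mm
I = pi * r^4 / 4 = pi * 227.0^4 / 4
= 2085418923.7 mm^4

2085418923.7 mm^4


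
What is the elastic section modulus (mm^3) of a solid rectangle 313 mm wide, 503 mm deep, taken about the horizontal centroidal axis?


S = b * h^2 / 6
= 313 * 503^2 / 6
= 313 * 253009 / 6
= 13198636.17 mm^3

13198636.17 mm^3


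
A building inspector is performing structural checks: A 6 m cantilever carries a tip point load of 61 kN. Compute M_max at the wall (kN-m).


For a cantilever with a point load at the free end:
M_max = P * L = 61 * 6 = 366 kN-m

366 kN-m


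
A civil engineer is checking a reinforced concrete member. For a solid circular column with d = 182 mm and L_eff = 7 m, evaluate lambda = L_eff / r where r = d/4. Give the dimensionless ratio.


Radius of gyration r = d / 4 = 182 / 4 = 45.5 mm
L_eff = 7000.0 mm
Slenderness ratio = L / r = 7000.0 / 45.5 = 153.85 (dimensionless)

153.85 (dimensionless)


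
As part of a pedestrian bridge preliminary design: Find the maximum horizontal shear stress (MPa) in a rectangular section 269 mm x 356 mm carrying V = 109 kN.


A = b * h = 269 * 356 = 95764 mm^2
V = 109 kN = 109000.0 N
tau_max = 1.5 * V / A = 1.5 * 109000.0 / 95764
= 1.7073 MPa

1.7073 MPa


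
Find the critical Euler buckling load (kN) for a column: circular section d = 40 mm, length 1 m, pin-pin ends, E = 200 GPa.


I = pi * d^4 / 64 = 125663.71 mm^4
L = 1000.0 mm
P_cr = pi^2 * E * I / L^2
= 9.8696 * 200000.0 * 125663.71 / 1000.0^2
= 248050.21 N = 248.0502 kN

248.0502 kN


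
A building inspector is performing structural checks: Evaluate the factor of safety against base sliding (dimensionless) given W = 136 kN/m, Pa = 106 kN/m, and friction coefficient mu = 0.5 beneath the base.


Resisting force = mu * W = 0.5 * 136 = 68.0 kN/m
FOS = Resisting / Driving = 68.0 / 106
= 0.6415 (dimensionless)

0.6415 (dimensionless)


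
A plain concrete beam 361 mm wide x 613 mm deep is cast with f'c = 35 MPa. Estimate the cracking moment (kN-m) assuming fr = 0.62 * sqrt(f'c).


fr = 0.62 * sqrt(35) = 0.62 * 5.9161 = 3.668 MPa
I = 361 * 613^3 / 12 = 6929587443.08 mm^4
y_t = 306.5 mm
M_cr = fr * I / y_t = 3.668 * 6929587443.08 / 306.5 N-mm
= 82.9283 kN-m

82.9283 kN-m


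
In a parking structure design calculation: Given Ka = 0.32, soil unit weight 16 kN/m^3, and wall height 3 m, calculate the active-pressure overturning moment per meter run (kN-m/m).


Pa = 0.5 * Ka * gamma * H^2
= 0.5 * 0.32 * 16 * 3^2
= 23.04 kN/m
Arm = H / 3 = 3 / 3 = 1.0 m
Mo = Pa * arm = Pa * H / 3 = 23.04 * 3 / 3 = 23.04 kN-m/m

23.04 kN-m/m


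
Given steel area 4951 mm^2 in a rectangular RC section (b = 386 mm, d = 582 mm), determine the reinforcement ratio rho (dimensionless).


rho = As / (b * d)
= 4951 / (386 * 582)
= 4951 / 224652
= 0.022039 (dimensionless)

0.022039 (dimensionless)


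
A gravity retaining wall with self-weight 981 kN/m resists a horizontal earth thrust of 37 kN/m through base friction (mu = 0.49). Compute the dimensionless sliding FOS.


Resisting force = mu * W = 0.49 * 981 = 480.69 kN/m
FOS = Resisting / Driving = 480.69 / 37
= 12.9916 (dimensionless)

12.9916 (dimensionless)


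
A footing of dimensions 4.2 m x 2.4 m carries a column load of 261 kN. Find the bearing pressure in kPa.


A = 4.2 * 2.4 = 10.08 m^2
q = P / A = 261 / 10.08
= 25.8929 kPa

25.8929 kPa


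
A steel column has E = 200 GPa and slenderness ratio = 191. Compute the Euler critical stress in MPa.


sigma_cr = pi^2 * E / lambda^2
= 9.8696 * 200000.0 / 191^2
= 9.8696 * 200000.0 / 36481
= 54.1082 MPa

54.1082 MPa


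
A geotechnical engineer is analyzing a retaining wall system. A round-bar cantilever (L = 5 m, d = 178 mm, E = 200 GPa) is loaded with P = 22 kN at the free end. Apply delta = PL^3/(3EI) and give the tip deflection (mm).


I = pi * d^4 / 64 = pi * 178^4 / 64 = 49277640.85 mm^4
L = 5000.0 mm, P = 22000.0 N, E = 200000.0 MPa
delta = P * L^3 / (3 * E * I)
= 22000.0 * 5000.0^3 / (3 * 200000.0 * 49277640.85)
= 93.0104 mm

93.0104 mm


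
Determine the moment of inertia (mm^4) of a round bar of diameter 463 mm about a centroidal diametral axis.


r = d / 2 = 463 / 2 = 231.5 mm
I = pi * r^4 / 4 = pi * 231.5^4 / 4
= 2255765045.89 mm^4

2255765045.89 mm^4


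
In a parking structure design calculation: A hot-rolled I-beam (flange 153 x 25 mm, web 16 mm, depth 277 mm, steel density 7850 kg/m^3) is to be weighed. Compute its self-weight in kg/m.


A_flanges = 2 * 153 * 25 = 7650 mm^2
A_web = (277 - 2 * 25) * 16 = 3632 mm^2
A_total = 7650 + 3632 = 11282 mm^2 = 0.011282 m^2
Weight = rho * A = 7850 * 0.011282 = 88.5637 kg/m

88.5637 kg/m


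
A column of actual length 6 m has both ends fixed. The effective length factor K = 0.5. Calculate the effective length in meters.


L_eff = K * L
= 0.5 * 6
= 3.0 m

3.0 m


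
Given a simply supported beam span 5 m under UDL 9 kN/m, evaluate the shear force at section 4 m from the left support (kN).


R_A = w * L / 2 = 9 * 5 / 2 = 22.5 kN
V(x) = R_A - w * x = 22.5 - 9 * 4
= -13.5 kN

-13.5 kN


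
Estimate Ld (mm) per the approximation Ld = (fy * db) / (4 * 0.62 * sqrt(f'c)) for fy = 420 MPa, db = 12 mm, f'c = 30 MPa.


Ld = (fy * db) / (4 * 0.62 * sqrt(f'c))
= (420 * 12) / (4 * 0.62 * sqrt(30))
= 5040 / 13.5835
= 371.04 mm

371.04 mm


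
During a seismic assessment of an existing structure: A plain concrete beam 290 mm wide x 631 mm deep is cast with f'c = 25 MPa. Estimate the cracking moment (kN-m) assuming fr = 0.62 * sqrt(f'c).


fr = 0.62 * sqrt(25) = 0.62 * 5.0 = 3.1 MPa
I = 290 * 631^3 / 12 = 6071623449.17 mm^4
y_t = 315.5 mm
M_cr = fr * I / y_t = 3.1 * 6071623449.17 / 315.5 N-mm
= 59.6578 kN-m

59.6578 kN-m


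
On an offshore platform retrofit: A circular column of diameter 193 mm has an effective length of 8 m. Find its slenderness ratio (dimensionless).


Radius of gyration r = d / 4 = 193 / 4 = 48.25 mm
L_eff = 8000.0 mm
Slenderness ratio = L / r = 8000.0 / 48.25 = 165.8 (dimensionless)

165.8 (dimensionless)


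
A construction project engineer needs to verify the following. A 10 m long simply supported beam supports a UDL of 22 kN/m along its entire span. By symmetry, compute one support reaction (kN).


Total load = w * L = 22 * 10 = 220 kN
By symmetry, each reaction R = total / 2 = 220 / 2 = 110.0 kN

110.0 kN


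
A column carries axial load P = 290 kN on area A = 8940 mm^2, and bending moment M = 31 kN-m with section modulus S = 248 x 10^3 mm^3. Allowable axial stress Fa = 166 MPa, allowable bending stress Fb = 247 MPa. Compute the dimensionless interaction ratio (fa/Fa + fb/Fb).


f_a = P / A = 290000.0 / 8940 = 32.4385 MPa
f_b = M / S = 31000000.0 / 248000.0 = 125.0 MPa
Ratio = f_a / Fa + f_b / Fb
= 32.4385 / 166 + 125.0 / 247
= 0.7015 (dimensionless)

0.7015 (dimensionless)


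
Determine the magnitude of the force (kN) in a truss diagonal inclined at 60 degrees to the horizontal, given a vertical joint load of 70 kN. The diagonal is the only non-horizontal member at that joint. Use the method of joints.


At the joint, only the diagonal has a vertical component, so vertical equilibrium gives:
F * sin(60) = 70
F = 70 / sin(60)
= 70 / 0.866025
= 80.83 kN

80.83 kN


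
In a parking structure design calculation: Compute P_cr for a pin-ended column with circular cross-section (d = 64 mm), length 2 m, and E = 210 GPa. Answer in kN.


I = pi * d^4 / 64 = 823549.66 mm^4
L = 2000.0 mm
P_cr = pi^2 * E * I / L^2
= 9.8696 * 210000.0 * 823549.66 / 2000.0^2
= 426725.74 N = 426.7257 kN

426.7257 kN


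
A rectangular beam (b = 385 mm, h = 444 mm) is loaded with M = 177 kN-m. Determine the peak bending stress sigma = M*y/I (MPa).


I = b * h^3 / 12 = 385 * 444^3 / 12 = 2808202320.0 mm^4
y = h / 2 = 444 / 2 = 222.0 mm
M = 177 kN-m = 177000000.0 N-mm
sigma = M * y / I = 177000000.0 * 222.0 / 2808202320.0
= 13.99 MPa

13.99 MPa


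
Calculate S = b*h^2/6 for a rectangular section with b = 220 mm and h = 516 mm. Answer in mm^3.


S = b * h^2 / 6
= 220 * 516^2 / 6
= 220 * 266256 / 6
= 9762720.0 mm^3

9762720.0 mm^3


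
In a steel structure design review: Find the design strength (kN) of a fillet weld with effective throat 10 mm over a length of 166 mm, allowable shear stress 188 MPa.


Strength = throat * length * allowable stress
= 10 * 166 * 188 N
= 312080 N
= 312.08 kN

312.08 kN


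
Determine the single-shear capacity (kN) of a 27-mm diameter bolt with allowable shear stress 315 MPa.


A = pi * d^2 / 4 = pi * 27^2 / 4 = 572.5553 mm^2
V = f_v * A / 1000 = 315 * 572.5553 / 1000
= 180.3549 kN

180.3549 kN


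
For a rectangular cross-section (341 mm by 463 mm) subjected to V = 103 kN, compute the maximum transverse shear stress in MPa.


A = b * h = 341 * 463 = 157883 mm^2
V = 103 kN = 103000.0 N
tau_max = 1.5 * V / A = 1.5 * 103000.0 / 157883
= 0.9786 MPa

0.9786 MPa


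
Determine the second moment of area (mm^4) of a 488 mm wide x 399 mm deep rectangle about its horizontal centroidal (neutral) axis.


I = b * h^3 / 12
= 488 * 399^3 / 12
= 488 * 63521199 / 12
= 2583195426.0 mm^4

2583195426.0 mm^4


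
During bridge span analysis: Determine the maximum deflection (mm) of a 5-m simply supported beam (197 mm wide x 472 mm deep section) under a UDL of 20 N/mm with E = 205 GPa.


I = 197 * 472^3 / 12 = 1726278954.67 mm^4
L = 5000.0 mm, w = 20 N/mm, E = 205000.0 MPa
delta = 5 * w * L^4 / (384 * E * I)
= 5 * 20 * 5000.0^4 / (384 * 205000.0 * 1726278954.67)
= 0.4599 mm

0.4599 mm


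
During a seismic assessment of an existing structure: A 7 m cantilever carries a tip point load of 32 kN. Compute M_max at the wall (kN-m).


For a cantilever with a point load at the free end:
M_max = P * L = 32 * 7 = 224 kN-m

224 kN-m


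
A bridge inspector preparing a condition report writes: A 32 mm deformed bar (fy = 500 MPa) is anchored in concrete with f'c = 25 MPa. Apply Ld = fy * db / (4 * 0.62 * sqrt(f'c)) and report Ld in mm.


Ld = (fy * db) / (4 * 0.62 * sqrt(f'c))
= (500 * 32) / (4 * 0.62 * sqrt(25))
= 16000 / 12.4
= 1290.32 mm

1290.32 mm


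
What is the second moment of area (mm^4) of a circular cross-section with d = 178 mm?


r = d / 2 = 178 / 2 = 89.0 mm
I = pi * r^4 / 4 = pi * 89.0^4 / 4
= 49277640.85 mm^4

49277640.85 mm^4


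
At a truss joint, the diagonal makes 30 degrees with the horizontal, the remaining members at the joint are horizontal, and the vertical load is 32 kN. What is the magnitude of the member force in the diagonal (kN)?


At the joint, only the diagonal has a vertical component, so vertical equilibrium gives:
F * sin(30) = 32
F = 32 / sin(30)
= 32 / 0.5
= 64.0 kN

64.0 kN


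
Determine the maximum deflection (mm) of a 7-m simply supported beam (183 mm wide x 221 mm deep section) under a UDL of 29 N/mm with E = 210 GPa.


I = 183 * 221^3 / 12 = 164606380.25 mm^4
L = 7000.0 mm, w = 29 N/mm, E = 210000.0 MPa
delta = 5 * w * L^4 / (384 * E * I)
= 5 * 29 * 7000.0^4 / (384 * 210000.0 * 164606380.25)
= 26.2279 mm

26.2279 mm


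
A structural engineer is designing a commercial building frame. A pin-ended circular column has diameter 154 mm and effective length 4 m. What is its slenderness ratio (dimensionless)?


Radius of gyration r = d / 4 = 154 / 4 = 38.5 mm
L_eff = 4000.0 mm
Slenderness ratio = L / r = 4000.0 / 38.5 = 103.9 (dimensionless)

103.9 (dimensionless)


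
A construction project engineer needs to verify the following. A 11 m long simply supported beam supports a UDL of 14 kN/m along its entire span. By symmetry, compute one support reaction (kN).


Total load = w * L = 14 * 11 = 154 kN
By symmetry, each reaction R = total / 2 = 154 / 2 = 77.0 kN

77.0 kN


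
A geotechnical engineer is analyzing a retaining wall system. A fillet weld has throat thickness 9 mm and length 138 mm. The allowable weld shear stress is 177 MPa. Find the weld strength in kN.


Strength = throat * length * allowable stress
= 9 * 138 * 177 N
= 219834 N
= 219.83 kN

219.83 kN


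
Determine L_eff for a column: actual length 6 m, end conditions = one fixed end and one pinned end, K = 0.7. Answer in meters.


L_eff = K * L
= 0.7 * 6
= 4.2 m

4.2 m


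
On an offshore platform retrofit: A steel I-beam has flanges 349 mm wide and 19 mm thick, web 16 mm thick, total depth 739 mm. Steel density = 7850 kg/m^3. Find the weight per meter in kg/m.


A_flanges = 2 * 349 * 19 = 13262 mm^2
A_web = (739 - 2 * 19) * 16 = 11216 mm^2
A_total = 13262 + 11216 = 24478 mm^2 = 0.024478 m^2
Weight = rho * A = 7850 * 0.024478 = 192.1523 kg/m

192.1523 kg/m


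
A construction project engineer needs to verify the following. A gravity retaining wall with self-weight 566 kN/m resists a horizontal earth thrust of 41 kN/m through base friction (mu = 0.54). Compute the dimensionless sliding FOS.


Resisting force = mu * W = 0.54 * 566 = 305.64 kN/m
FOS = Resisting / Driving = 305.64 / 41
= 7.4546 (dimensionless)

7.4546 (dimensionless)


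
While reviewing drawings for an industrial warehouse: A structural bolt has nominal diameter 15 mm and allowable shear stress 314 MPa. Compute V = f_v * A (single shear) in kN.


A = pi * d^2 / 4 = pi * 15^2 / 4 = 176.7146 mm^2
V = f_v * A / 1000 = 314 * 176.7146 / 1000
= 55.4884 kN

55.4884 kN


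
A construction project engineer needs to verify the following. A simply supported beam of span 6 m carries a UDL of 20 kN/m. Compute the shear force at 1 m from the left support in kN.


R_A = w * L / 2 = 20 * 6 / 2 = 60.0 kN
V(x) = R_A - w * x = 60.0 - 20 * 1
= 40.0 kN

40.0 kN


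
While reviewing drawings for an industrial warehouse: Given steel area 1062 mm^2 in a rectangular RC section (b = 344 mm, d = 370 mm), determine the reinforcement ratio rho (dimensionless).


rho = As / (b * d)
= 1062 / (344 * 370)
= 1062 / 127280
= 0.008344 (dimensionless)

0.008344 (dimensionless)


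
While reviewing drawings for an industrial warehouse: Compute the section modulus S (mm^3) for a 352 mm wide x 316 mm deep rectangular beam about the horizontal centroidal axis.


S = b * h^2 / 6
= 352 * 316^2 / 6
= 352 * 99856 / 6
= 5858218.67 mm^3

5858218.67 mm^3


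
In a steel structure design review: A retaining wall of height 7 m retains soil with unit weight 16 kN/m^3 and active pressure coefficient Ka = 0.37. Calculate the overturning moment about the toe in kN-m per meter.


Pa = 0.5 * Ka * gamma * H^2
= 0.5 * 0.37 * 16 * 7^2
= 145.04 kN/m
Arm = H / 3 = 7 / 3 = 2.3333 m
Mo = Pa * arm = Pa * H / 3 = 145.04 * 7 / 3 = 338.4267 kN-m/m

338.4267 kN-m/m


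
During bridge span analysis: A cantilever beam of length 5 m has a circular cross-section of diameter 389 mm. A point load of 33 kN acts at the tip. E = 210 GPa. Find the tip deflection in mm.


I = pi * d^4 / 64 = pi * 389^4 / 64 = 1124005157.54 mm^4
L = 5000.0 mm, P = 33000.0 N, E = 210000.0 MPa
delta = P * L^3 / (3 * E * I)
= 33000.0 * 5000.0^3 / (3 * 210000.0 * 1124005157.54)
= 5.8253 mm

5.8253 mm


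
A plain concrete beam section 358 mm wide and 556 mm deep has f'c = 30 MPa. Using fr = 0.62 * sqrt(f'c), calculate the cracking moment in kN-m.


fr = 0.62 * sqrt(30) = 0.62 * 5.4772 = 3.3959 MPa
I = 358 * 556^3 / 12 = 5127741877.33 mm^4
y_t = 278.0 mm
M_cr = fr * I / y_t = 3.3959 * 5127741877.33 / 278.0 N-mm
= 62.6374 kN-m

62.6374 kN-m


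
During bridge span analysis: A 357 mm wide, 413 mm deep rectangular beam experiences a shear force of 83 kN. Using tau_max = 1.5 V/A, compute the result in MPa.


A = b * h = 357 * 413 = 147441 mm^2
V = 83 kN = 83000.0 N
tau_max = 1.5 * V / A = 1.5 * 83000.0 / 147441
= 0.8444 MPa

0.8444 MPa


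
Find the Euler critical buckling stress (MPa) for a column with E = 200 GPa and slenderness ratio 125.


sigma_cr = pi^2 * E / lambda^2
= 9.8696 * 200000.0 / 125^2
= 9.8696 * 200000.0 / 15625
= 126.3309 MPa

126.3309 MPa


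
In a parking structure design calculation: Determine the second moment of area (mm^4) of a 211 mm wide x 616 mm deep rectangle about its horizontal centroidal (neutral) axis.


I = b * h^3 / 12
= 211 * 616^3 / 12
= 211 * 233744896 / 12
= 4110014421.33 mm^4

4110014421.33 mm^4


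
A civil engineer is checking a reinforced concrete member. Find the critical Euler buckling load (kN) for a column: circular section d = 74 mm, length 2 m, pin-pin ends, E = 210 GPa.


I = pi * d^4 / 64 = 1471962.61 mm^4
L = 2000.0 mm
P_cr = pi^2 * E * I / L^2
= 9.8696 * 210000.0 * 1471962.61 / 2000.0^2
= 762703.65 N = 762.7037 kN

762.7037 kN


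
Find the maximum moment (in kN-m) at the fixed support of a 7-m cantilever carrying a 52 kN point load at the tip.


For a cantilever with a point load at the free end:
M_max = P * L = 52 * 7 = 364 kN-m

364 kN-m


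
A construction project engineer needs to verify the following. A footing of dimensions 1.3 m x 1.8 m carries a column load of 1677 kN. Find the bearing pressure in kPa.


A = 1.3 * 1.8 = 2.34 m^2
q = P / A = 1677 / 2.34
= 716.6667 kPa

716.6667 kPa


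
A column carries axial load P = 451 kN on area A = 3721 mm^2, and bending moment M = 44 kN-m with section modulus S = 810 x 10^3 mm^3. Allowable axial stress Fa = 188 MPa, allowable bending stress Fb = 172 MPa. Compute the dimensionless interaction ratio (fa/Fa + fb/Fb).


f_a = P / A = 451000.0 / 3721 = 121.204 MPa
f_b = M / S = 44000000.0 / 810000.0 = 54.321 MPa
Ratio = f_a / Fa + f_b / Fb
= 121.204 / 188 + 54.321 / 172
= 0.9605 (dimensionless)

0.9605 (dimensionless)


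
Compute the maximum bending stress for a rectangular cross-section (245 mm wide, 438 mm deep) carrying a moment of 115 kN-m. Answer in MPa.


I = b * h^3 / 12 = 245 * 438^3 / 12 = 1715564970.0 mm^4
y = h / 2 = 438 / 2 = 219.0 mm
M = 115 kN-m = 115000000.0 N-mm
sigma = M * y / I = 115000000.0 * 219.0 / 1715564970.0
= 14.68 MPa

14.68 MPa


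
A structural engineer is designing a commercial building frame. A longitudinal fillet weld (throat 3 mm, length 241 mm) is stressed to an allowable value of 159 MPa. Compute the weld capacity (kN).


Strength = throat * length * allowable stress
= 3 * 241 * 159 N
= 114957 N
= 114.96 kN

114.96 kN


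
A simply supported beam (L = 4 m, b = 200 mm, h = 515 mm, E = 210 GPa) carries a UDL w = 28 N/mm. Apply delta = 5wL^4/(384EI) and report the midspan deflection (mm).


I = 200 * 515^3 / 12 = 2276514583.33 mm^4
L = 4000.0 mm, w = 28 N/mm, E = 210000.0 MPa
delta = 5 * w * L^4 / (384 * E * I)
= 5 * 28 * 4000.0^4 / (384 * 210000.0 * 2276514583.33)
= 0.1952 mm

0.1952 mm


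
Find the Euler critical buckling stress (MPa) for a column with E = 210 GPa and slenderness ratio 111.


sigma_cr = pi^2 * E / lambda^2
= 9.8696 * 210000.0 / 111^2
= 9.8696 * 210000.0 / 12321
= 168.2182 MPa

168.2182 MPa


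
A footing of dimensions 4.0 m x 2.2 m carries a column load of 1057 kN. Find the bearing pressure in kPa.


A = 4.0 * 2.2 = 8.8 m^2
q = P / A = 1057 / 8.8
= 120.1136 kPa

120.1136 kPa


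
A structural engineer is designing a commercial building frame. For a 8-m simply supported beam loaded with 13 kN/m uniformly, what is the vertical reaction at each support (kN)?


Total load = w * L = 13 * 8 = 104 kN
By symmetry, each reaction R = total / 2 = 104 / 2 = 52.0 kN

52.0 kN


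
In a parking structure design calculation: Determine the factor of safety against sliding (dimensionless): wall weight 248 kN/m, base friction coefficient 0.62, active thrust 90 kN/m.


Resisting force = mu * W = 0.62 * 248 = 153.76 kN/m
FOS = Resisting / Driving = 153.76 / 90
= 1.7084 (dimensionless)

1.7084 (dimensionless)


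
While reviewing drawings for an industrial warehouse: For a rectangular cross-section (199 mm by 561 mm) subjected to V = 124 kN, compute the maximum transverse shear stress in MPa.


A = b * h = 199 * 561 = 111639 mm^2
V = 124 kN = 124000.0 N
tau_max = 1.5 * V / A = 1.5 * 124000.0 / 111639
= 1.6661 MPa

1.6661 MPa


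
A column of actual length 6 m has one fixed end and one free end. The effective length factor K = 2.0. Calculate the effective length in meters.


L_eff = K * L
= 2.0 * 6
= 12.0 m

12.0 m


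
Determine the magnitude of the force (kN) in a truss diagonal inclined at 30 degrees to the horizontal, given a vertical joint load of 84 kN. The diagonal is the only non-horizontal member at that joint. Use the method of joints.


At the joint, only the diagonal has a vertical component, so vertical equilibrium gives:
F * sin(30) = 84
F = 84 / sin(30)
= 84 / 0.5
= 168.0 kN

168.0 kN


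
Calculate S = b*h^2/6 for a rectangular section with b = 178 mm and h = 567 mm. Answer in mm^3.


S = b * h^2 / 6
= 178 * 567^2 / 6
= 178 * 321489 / 6
= 9537507.0 mm^3

9537507.0 mm^3


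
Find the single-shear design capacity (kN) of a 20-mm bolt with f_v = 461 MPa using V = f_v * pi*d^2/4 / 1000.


A = pi * d^2 / 4 = pi * 20^2 / 4 = 314.1593 mm^2
V = f_v * A / 1000 = 461 * 314.1593 / 1000
= 144.8274 kN

144.8274 kN


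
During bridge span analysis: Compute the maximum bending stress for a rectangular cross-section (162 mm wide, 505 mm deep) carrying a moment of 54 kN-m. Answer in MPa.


I = b * h^3 / 12 = 162 * 505^3 / 12 = 1738632937.5 mm^4
y = h / 2 = 505 / 2 = 252.5 mm
M = 54 kN-m = 54000000.0 N-mm
sigma = M * y / I = 54000000.0 * 252.5 / 1738632937.5
= 7.84 MPa

7.84 MPa
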